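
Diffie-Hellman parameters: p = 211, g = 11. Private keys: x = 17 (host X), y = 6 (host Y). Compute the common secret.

Host X sends A = g^x mod p = 11^17 mod 211.
11^1 ≡ 11 (mod 211)
11^2 = (11^1)^2 ≡ 11^2 = 121 ≡ 121 (mod 211)
11^4 = (11^2)^2 ≡ 121^2 = 14641 ≡ 82 (mod 211)
11^8 = (11^4)^2 ≡ 82^2 = 6724 ≡ 183 (mod 211)
11^16 = (11^8)^2 ≡ 183^2 = 33489 ≡ 151 (mod 211)
11^17 = 11^16 · 11^1 ≡ 151 · 11 ≡ 184 (mod 211).
So A = 184. Host Y then computes K = A^y mod p = 184^6 mod 211.
184^1 ≡ 184 (mod 211)
184^2 = (184^1)^2 ≡ 184^2 = 33856 ≡ 96 (mod 211)
184^4 = (184^2)^2 ≡ 96^2 = 9216 ≡ 143 (mod 211)
184^6 = 184^4 · 184^2 ≡ 143 · 96 ≡ 13 (mod 211).

13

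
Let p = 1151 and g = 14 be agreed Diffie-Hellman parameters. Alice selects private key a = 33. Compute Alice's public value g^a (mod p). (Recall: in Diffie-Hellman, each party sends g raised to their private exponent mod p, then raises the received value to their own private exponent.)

792

Public value = 14^33 (mod 1151).
14^1 ≡ 14 (mod 1151)
14^2 = (14^1)^2 ≡ 14^2 = 196 ≡ 196 (mod 1151)
14^4 = (14^2)^2 ≡ 196^2 = 38416 ≡ 433 (mod 1151)
14^8 = (14^4)^2 ≡ 433^2 = 187489 ≡ 1027 (mod 1151)
14^16 = (14^8)^2 ≡ 1027^2 = 1054729 ≡ 413 (mod 1151)
14^32 = (14^16)^2 ≡ 413^2 = 170569 ≡ 221 (mod 1151)
14^33 = 14^32 · 14^1 ≡ 221 · 14 ≡ 792 (mod 1151).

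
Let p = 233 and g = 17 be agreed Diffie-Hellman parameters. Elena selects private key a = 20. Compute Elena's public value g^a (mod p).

Public value = 17^20 (mod 233).
17^1 ≡ 17 (mod 233)
17^2 = (17^1)^2 ≡ 17^2 = 289 ≡ 56 (mod 233)
17^4 = (17^2)^2 ≡ 56^2 = 3136 ≡ 107 (mod 233)
17^8 = (17^4)^2 ≡ 107^2 = 11449 ≡ 32 (mod 233)
17^16 = (17^8)^2 ≡ 32^2 = 1024 ≡ 92 (mod 233)
17^20 = 17^16 · 17^4 ≡ 92 · 107 ≡ 58 (mod 233).

58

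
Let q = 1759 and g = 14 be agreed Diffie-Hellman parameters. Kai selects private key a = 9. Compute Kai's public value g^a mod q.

Public value = 14^9 mod 1759.
14^1 ≡ 14 (mod 1759)
14^2 = (14^1)^2 ≡ 14^2 = 196 ≡ 196 (mod 1759)
14^4 = (14^2)^2 ≡ 196^2 = 38416 ≡ 1477 (mod 1759)
14^8 = (14^4)^2 ≡ 1477^2 = 2181529 ≡ 369 (mod 1759)
14^9 = 14^8 · 14^1 ≡ 369 · 14 ≡ 1648 (mod 1759).

1648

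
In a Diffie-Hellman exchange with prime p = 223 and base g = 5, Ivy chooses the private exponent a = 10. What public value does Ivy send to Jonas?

9

Public value = 5^10 mod 223.
5^1 ≡ 5 (mod 223)
5^2 = (5^1)^2 ≡ 5^2 = 25 ≡ 25 (mod 223)
5^4 = (5^2)^2 ≡ 25^2 = 625 ≡ 179 (mod 223)
5^8 = (5^4)^2 ≡ 179^2 = 32041 ≡ 152 (mod 223)
5^10 = 5^8 · 5^2 ≡ 152 · 25 ≡ 9 (mod 223).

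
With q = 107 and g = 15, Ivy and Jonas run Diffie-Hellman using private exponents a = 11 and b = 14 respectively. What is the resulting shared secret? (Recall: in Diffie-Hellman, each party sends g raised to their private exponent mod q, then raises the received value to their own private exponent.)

27

Ivy sends A = g^a mod q = 15^11 mod 107.
15^1 ≡ 15 (mod 107)
15^2 = (15^1)^2 ≡ 15^2 = 225 ≡ 11 (mod 107)
15^4 = (15^2)^2 ≡ 11^2 = 121 ≡ 14 (mod 107)
15^8 = (15^4)^2 ≡ 14^2 = 196 ≡ 89 (mod 107)
15^11 = 15^8 · 15^2 · 15^1 ≡ 89 · 11 · 15 ≡ 26 (mod 107).
So A = 26. Jonas then computes K = A^b mod q = 26^14 mod 107.
26^1 ≡ 26 (mod 107)
26^2 = (26^1)^2 ≡ 26^2 = 676 ≡ 34 (mod 107)
26^4 = (26^2)^2 ≡ 34^2 = 1156 ≡ 86 (mod 107)
26^8 = (26^4)^2 ≡ 86^2 = 7396 ≡ 13 (mod 107)
26^14 = 26^8 · 26^4 · 26^2 ≡ 13 · 86 · 34 ≡ 27 (mod 107).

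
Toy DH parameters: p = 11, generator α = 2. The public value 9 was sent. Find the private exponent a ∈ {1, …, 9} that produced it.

Try successive powers of 2 modulo 11:
2^1 ≡ 2
2^2 ≡ 4
2^3 ≡ 8
2^4 ≡ 5
2^5 ≡ 10
2^6 ≡ 9
Found: a = 6.

6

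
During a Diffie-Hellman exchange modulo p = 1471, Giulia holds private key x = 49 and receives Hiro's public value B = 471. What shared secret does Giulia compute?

Shared key K = 471^49 mod 1471.
471^1 ≡ 471 (mod 1471)
471^2 = (471^1)^2 ≡ 471^2 = 221841 ≡ 1191 (mod 1471)
471^4 = (471^2)^2 ≡ 1191^2 = 1418481 ≡ 437 (mod 1471)
471^8 = (471^4)^2 ≡ 437^2 = 190969 ≡ 1210 (mod 1471)
471^16 = (471^8)^2 ≡ 1210^2 = 1464100 ≡ 455 (mod 1471)
471^32 = (471^16)^2 ≡ 455^2 = 207025 ≡ 1085 (mod 1471)
471^49 = 471^32 · 471^16 · 471^1 ≡ 1085 · 455 · 471 ≡ 1426 (mod 1471).

1426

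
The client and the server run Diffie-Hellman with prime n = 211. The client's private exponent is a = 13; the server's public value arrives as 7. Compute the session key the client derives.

Shared key K = 7^13 mod 211.
7^1 ≡ 7 (mod 211)
7^2 = (7^1)^2 ≡ 7^2 = 49 ≡ 49 (mod 211)
7^4 = (7^2)^2 ≡ 49^2 = 2401 ≡ 80 (mod 211)
7^8 = (7^4)^2 ≡ 80^2 = 6400 ≡ 70 (mod 211)
7^13 = 7^8 · 7^4 · 7^1 ≡ 70 · 80 · 7 ≡ 165 (mod 211).

165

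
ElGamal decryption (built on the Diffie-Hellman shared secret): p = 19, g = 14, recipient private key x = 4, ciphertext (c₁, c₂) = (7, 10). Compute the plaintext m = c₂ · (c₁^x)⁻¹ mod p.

Shared mask s = c₁^x mod p = 7^4 mod 19.
7^1 ≡ 7 (mod 19)
7^2 = (7^1)^2 ≡ 7^2 = 49 ≡ 11 (mod 19)
7^4 = (7^2)^2 ≡ 11^2 = 121 ≡ 7 (mod 19)
So s = 7; s⁻¹ ≡ 11 (mod 19).
m = c₂ · s⁻¹ mod 19 = 10 · 11 mod 19 = 15.

15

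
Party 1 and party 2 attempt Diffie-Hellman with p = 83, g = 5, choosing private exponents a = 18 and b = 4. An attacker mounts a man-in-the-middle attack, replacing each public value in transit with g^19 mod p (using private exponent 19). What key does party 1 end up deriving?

69

Party 1 receives an attacker's public value M = 5^19 mod 83 instead of the honest one.
5^1 ≡ 5 (mod 83)
5^2 = (5^1)^2 ≡ 5^2 = 25 ≡ 25 (mod 83)
5^4 = (5^2)^2 ≡ 25^2 = 625 ≡ 44 (mod 83)
5^8 = (5^4)^2 ≡ 44^2 = 1936 ≡ 27 (mod 83)
5^16 = (5^8)^2 ≡ 27^2 = 729 ≡ 65 (mod 83)
5^19 = 5^16 · 5^2 · 5^1 ≡ 65 · 25 · 5 ≡ 74 (mod 83).
So M = 74. Party 1 computes K = M^18 mod 83.
74^1 ≡ 74 (mod 83)
74^2 = (74^1)^2 ≡ 74^2 = 5476 ≡ 81 (mod 83)
74^4 = (74^2)^2 ≡ 81^2 = 6561 ≡ 4 (mod 83)
74^8 = (74^4)^2 ≡ 4^2 = 16 ≡ 16 (mod 83)
74^16 = (74^8)^2 ≡ 16^2 = 256 ≡ 7 (mod 83)
74^18 = 74^16 · 74^2 ≡ 7 · 81 ≡ 69 (mod 83).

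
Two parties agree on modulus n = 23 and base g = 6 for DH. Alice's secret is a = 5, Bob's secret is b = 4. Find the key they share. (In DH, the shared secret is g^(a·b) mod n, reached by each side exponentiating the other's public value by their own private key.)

16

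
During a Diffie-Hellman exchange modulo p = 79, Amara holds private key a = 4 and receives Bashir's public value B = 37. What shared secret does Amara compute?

44

Shared key K = 37^4 mod 79.
37^1 ≡ 37 (mod 79)
37^2 = (37^1)^2 ≡ 37^2 = 1369 ≡ 26 (mod 79)
37^4 = (37^2)^2 ≡ 26^2 = 676 ≡ 44 (mod 79)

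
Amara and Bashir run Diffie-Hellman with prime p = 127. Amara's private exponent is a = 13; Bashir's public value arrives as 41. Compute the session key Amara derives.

88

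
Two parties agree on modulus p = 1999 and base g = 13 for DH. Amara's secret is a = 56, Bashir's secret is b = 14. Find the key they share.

818

Amara sends A = g^a mod p = 13^56 mod 1999.
13^1 ≡ 13 (mod 1999)
13^2 = (13^1)^2 ≡ 13^2 = 169 ≡ 169 (mod 1999)
13^4 = (13^2)^2 ≡ 169^2 = 28561 ≡ 575 (mod 1999)
13^8 = (13^4)^2 ≡ 575^2 = 330625 ≡ 790 (mod 1999)
13^16 = (13^8)^2 ≡ 790^2 = 624100 ≡ 412 (mod 1999)
13^32 = (13^16)^2 ≡ 412^2 = 169744 ≡ 1828 (mod 1999)
13^56 = 13^32 · 13^16 · 13^8 ≡ 1828 · 412 · 790 ≡ 1077 (mod 1999).
So A = 1077. Bashir then computes K = A^b mod p = 1077^14 mod 1999.
1077^1 ≡ 1077 (mod 1999)
1077^2 = (1077^1)^2 ≡ 1077^2 = 1159929 ≡ 509 (mod 1999)
1077^4 = (1077^2)^2 ≡ 509^2 = 259081 ≡ 1210 (mod 1999)
1077^8 = (1077^4)^2 ≡ 1210^2 = 1464100 ≡ 832 (mod 1999)
1077^14 = 1077^8 · 1077^4 · 1077^2 ≡ 832 · 1210 · 509 ≡ 818 (mod 1999).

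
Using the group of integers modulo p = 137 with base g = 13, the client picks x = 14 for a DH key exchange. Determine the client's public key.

Public value = 13^14 (mod 137).
13^1 ≡ 13 (mod 137)
13^2 = (13^1)^2 ≡ 13^2 = 169 ≡ 32 (mod 137)
13^4 = (13^2)^2 ≡ 32^2 = 1024 ≡ 65 (mod 137)
13^8 = (13^4)^2 ≡ 65^2 = 4225 ≡ 115 (mod 137)
13^14 = 13^8 · 13^4 · 13^2 ≡ 115 · 65 · 32 ≡ 135 (mod 137).

135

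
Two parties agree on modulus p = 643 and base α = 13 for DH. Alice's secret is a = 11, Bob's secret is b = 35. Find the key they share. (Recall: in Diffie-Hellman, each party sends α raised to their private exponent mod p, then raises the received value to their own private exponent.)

263

Alice sends A = α^a mod p = 13^11 mod 643.
13^1 ≡ 13 (mod 643)
13^2 = (13^1)^2 ≡ 13^2 = 169 ≡ 169 (mod 643)
13^4 = (13^2)^2 ≡ 169^2 = 28561 ≡ 269 (mod 643)
13^8 = (13^4)^2 ≡ 269^2 = 72361 ≡ 345 (mod 643)
13^11 = 13^8 · 13^2 · 13^1 ≡ 345 · 169 · 13 ≡ 511 (mod 643).
So A = 511. Bob then computes K = A^b mod p = 511^35 mod 643.
511^1 ≡ 511 (mod 643)
511^2 = (511^1)^2 ≡ 511^2 = 261121 ≡ 63 (mod 643)
511^4 = (511^2)^2 ≡ 63^2 = 3969 ≡ 111 (mod 643)
511^8 = (511^4)^2 ≡ 111^2 = 12321 ≡ 104 (mod 643)
511^16 = (511^8)^2 ≡ 104^2 = 10816 ≡ 528 (mod 643)
511^32 = (511^16)^2 ≡ 528^2 = 278784 ≡ 365 (mod 643)
511^35 = 511^32 · 511^2 · 511^1 ≡ 365 · 63 · 511 ≡ 263 (mod 643).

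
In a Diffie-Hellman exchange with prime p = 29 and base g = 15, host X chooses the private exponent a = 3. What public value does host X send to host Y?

11

Public value = 15^3 mod 29.
15^1 ≡ 15 (mod 29)
15^2 = (15^1)^2 ≡ 15^2 = 225 ≡ 22 (mod 29)
15^3 = 15^2 · 15^1 ≡ 22 · 15 ≡ 11 (mod 29).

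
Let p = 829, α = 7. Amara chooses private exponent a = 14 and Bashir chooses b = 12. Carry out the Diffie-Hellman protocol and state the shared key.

157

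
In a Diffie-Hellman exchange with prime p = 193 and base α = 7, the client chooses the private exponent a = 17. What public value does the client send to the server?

177

Public value = 7^17 (mod 193).
7^1 ≡ 7 (mod 193)
7^2 = (7^1)^2 ≡ 7^2 = 49 ≡ 49 (mod 193)
7^4 = (7^2)^2 ≡ 49^2 = 2401 ≡ 85 (mod 193)
7^8 = (7^4)^2 ≡ 85^2 = 7225 ≡ 84 (mod 193)
7^16 = (7^8)^2 ≡ 84^2 = 7056 ≡ 108 (mod 193)
7^17 = 7^16 · 7^1 ≡ 108 · 7 ≡ 177 (mod 193).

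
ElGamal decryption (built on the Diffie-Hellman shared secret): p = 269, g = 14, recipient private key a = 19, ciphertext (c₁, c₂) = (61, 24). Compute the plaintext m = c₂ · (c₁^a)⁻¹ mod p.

Shared mask s = c₁^a mod p = 61^19 mod 269.
61^1 ≡ 61 (mod 269)
61^2 = (61^1)^2 ≡ 61^2 = 3721 ≡ 224 (mod 269)
61^4 = (61^2)^2 ≡ 224^2 = 50176 ≡ 142 (mod 269)
61^8 = (61^4)^2 ≡ 142^2 = 20164 ≡ 258 (mod 269)
61^16 = (61^8)^2 ≡ 258^2 = 66564 ≡ 121 (mod 269)
61^19 = 61^16 · 61^2 · 61^1 ≡ 121 · 224 · 61 ≡ 70 (mod 269).
So s = 70; s⁻¹ ≡ 196 (mod 269).
m = c₂ · s⁻¹ mod 269 = 24 · 196 mod 269 = 131.

131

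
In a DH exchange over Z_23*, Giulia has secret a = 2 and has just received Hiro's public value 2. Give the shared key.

Shared key K = 2^2 mod 23.
2^1 ≡ 2 (mod 23)
2^2 = (2^1)^2 ≡ 2^2 = 4 ≡ 4 (mod 23)

4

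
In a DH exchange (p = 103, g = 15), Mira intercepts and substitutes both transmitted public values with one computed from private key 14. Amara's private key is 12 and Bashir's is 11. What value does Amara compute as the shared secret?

Amara receives Mira's public value M = 15^14 mod 103 instead of the honest one.
15^1 ≡ 15 (mod 103)
15^2 = (15^1)^2 ≡ 15^2 = 225 ≡ 19 (mod 103)
15^4 = (15^2)^2 ≡ 19^2 = 361 ≡ 52 (mod 103)
15^8 = (15^4)^2 ≡ 52^2 = 2704 ≡ 26 (mod 103)
15^14 = 15^8 · 15^4 · 15^2 ≡ 26 · 52 · 19 ≡ 41 (mod 103).
So M = 41. Amara computes K = M^12 mod 103.
41^1 ≡ 41 (mod 103)
41^2 = (41^1)^2 ≡ 41^2 = 1681 ≡ 33 (mod 103)
41^4 = (41^2)^2 ≡ 33^2 = 1089 ≡ 59 (mod 103)
41^8 = (41^4)^2 ≡ 59^2 = 3481 ≡ 82 (mod 103)
41^12 = 41^8 · 41^4 ≡ 82 · 59 ≡ 100 (mod 103).

100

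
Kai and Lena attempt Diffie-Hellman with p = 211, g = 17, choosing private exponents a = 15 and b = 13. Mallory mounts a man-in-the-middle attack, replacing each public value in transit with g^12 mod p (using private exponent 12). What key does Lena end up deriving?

113

Lena receives Mallory's public value M = 17^12 mod 211 instead of the honest one.
17^1 ≡ 17 (mod 211)
17^2 = (17^1)^2 ≡ 17^2 = 289 ≡ 78 (mod 211)
17^4 = (17^2)^2 ≡ 78^2 = 6084 ≡ 176 (mod 211)
17^8 = (17^4)^2 ≡ 176^2 = 30976 ≡ 170 (mod 211)
17^12 = 17^8 · 17^4 ≡ 170 · 176 ≡ 169 (mod 211).
So M = 169. Lena computes K = M^13 mod 211.
169^1 ≡ 169 (mod 211)
169^2 = (169^1)^2 ≡ 169^2 = 28561 ≡ 76 (mod 211)
169^4 = (169^2)^2 ≡ 76^2 = 5776 ≡ 79 (mod 211)
169^8 = (169^4)^2 ≡ 79^2 = 6241 ≡ 122 (mod 211)
169^13 = 169^8 · 169^4 · 169^1 ≡ 122 · 79 · 169 ≡ 113 (mod 211).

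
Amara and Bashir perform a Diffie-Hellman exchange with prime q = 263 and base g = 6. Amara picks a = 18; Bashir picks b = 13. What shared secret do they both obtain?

Bashir sends B = g^b mod q = 6^13 mod 263.
6^1 ≡ 6 (mod 263)
6^2 = (6^1)^2 ≡ 6^2 = 36 ≡ 36 (mod 263)
6^4 = (6^2)^2 ≡ 36^2 = 1296 ≡ 244 (mod 263)
6^8 = (6^4)^2 ≡ 244^2 = 59536 ≡ 98 (mod 263)
6^13 = 6^8 · 6^4 · 6^1 ≡ 98 · 244 · 6 ≡ 137 (mod 263).
So B = 137. Amara then computes K = B^a mod q = 137^18 mod 263.
137^1 ≡ 137 (mod 263)
137^2 = (137^1)^2 ≡ 137^2 = 18769 ≡ 96 (mod 263)
137^4 = (137^2)^2 ≡ 96^2 = 9216 ≡ 11 (mod 263)
137^8 = (137^4)^2 ≡ 11^2 = 121 ≡ 121 (mod 263)
137^16 = (137^8)^2 ≡ 121^2 = 14641 ≡ 176 (mod 263)
137^18 = 137^16 · 137^2 ≡ 176 · 96 ≡ 64 (mod 263).

64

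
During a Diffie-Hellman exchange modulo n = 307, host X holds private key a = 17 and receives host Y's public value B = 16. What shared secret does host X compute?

17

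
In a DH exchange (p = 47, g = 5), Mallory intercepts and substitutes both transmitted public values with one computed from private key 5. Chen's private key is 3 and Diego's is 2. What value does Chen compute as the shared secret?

Chen receives Mallory's public value M = 5^5 mod 47 instead of the honest one.
5^1 ≡ 5 (mod 47)
5^2 = (5^1)^2 ≡ 5^2 = 25 ≡ 25 (mod 47)
5^4 = (5^2)^2 ≡ 25^2 = 625 ≡ 14 (mod 47)
5^5 = 5^4 · 5^1 ≡ 14 · 5 ≡ 23 (mod 47).
So M = 23. Chen computes K = M^3 mod 47.
23^1 ≡ 23 (mod 47)
23^2 = (23^1)^2 ≡ 23^2 = 529 ≡ 12 (mod 47)
23^3 = 23^2 · 23^1 ≡ 12 · 23 ≡ 41 (mod 47).

41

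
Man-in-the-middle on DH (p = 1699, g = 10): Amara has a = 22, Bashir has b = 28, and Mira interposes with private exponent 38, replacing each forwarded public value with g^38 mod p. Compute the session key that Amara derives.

Amara receives Mira's public value M = 10^38 mod 1699 instead of the honest one.
10^1 ≡ 10 (mod 1699)
10^2 = (10^1)^2 ≡ 10^2 = 100 ≡ 100 (mod 1699)
10^4 = (10^2)^2 ≡ 100^2 = 10000 ≡ 1505 (mod 1699)
10^8 = (10^4)^2 ≡ 1505^2 = 2265025 ≡ 258 (mod 1699)
10^16 = (10^8)^2 ≡ 258^2 = 66564 ≡ 303 (mod 1699)
10^32 = (10^16)^2 ≡ 303^2 = 91809 ≡ 63 (mod 1699)
10^38 = 10^32 · 10^4 · 10^2 ≡ 63 · 1505 · 100 ≡ 1080 (mod 1699).
So M = 1080. Amara computes K = M^22 mod 1699.
1080^1 ≡ 1080 (mod 1699)
1080^2 = (1080^1)^2 ≡ 1080^2 = 1166400 ≡ 886 (mod 1699)
1080^4 = (1080^2)^2 ≡ 886^2 = 784996 ≡ 58 (mod 1699)
1080^8 = (1080^4)^2 ≡ 58^2 = 3364 ≡ 1665 (mod 1699)
1080^16 = (1080^8)^2 ≡ 1665^2 = 2772225 ≡ 1156 (mod 1699)
1080^22 = 1080^16 · 1080^4 · 1080^2 ≡ 1156 · 58 · 886 ≡ 692 (mod 1699).

692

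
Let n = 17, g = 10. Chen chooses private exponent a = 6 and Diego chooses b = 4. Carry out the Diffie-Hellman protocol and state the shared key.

Diego sends B = g^b mod n = 10^4 mod 17.
10^1 ≡ 10 (mod 17)
10^2 = (10^1)^2 ≡ 10^2 = 100 ≡ 15 (mod 17)
10^4 = (10^2)^2 ≡ 15^2 = 225 ≡ 4 (mod 17)
So B = 4. Chen then computes K = B^a mod n = 4^6 mod 17.
4^1 ≡ 4 (mod 17)
4^2 = (4^1)^2 ≡ 4^2 = 16 ≡ 16 (mod 17)
4^4 = (4^2)^2 ≡ 16^2 = 256 ≡ 1 (mod 17)
4^6 = 4^4 · 4^2 ≡ 1 · 16 ≡ 16 (mod 17).

16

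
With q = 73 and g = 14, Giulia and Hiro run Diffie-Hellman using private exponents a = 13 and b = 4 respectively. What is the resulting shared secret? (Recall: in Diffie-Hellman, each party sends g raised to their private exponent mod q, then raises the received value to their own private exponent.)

71

Hiro sends B = g^b mod q = 14^4 mod 73.
14^1 ≡ 14 (mod 73)
14^2 = (14^1)^2 ≡ 14^2 = 196 ≡ 50 (mod 73)
14^4 = (14^2)^2 ≡ 50^2 = 2500 ≡ 18 (mod 73)
So B = 18. Giulia then computes K = B^a mod q = 18^13 mod 73.
18^1 ≡ 18 (mod 73)
18^2 = (18^1)^2 ≡ 18^2 = 324 ≡ 32 (mod 73)
18^4 = (18^2)^2 ≡ 32^2 = 1024 ≡ 2 (mod 73)
18^8 = (18^4)^2 ≡ 2^2 = 4 ≡ 4 (mod 73)
18^13 = 18^8 · 18^4 · 18^1 ≡ 4 · 2 · 18 ≡ 71 (mod 73).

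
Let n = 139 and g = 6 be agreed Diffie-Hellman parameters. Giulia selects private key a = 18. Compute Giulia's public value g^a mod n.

52

Public value = 6^18 mod 139.
6^1 ≡ 6 (mod 139)
6^2 = (6^1)^2 ≡ 6^2 = 36 ≡ 36 (mod 139)
6^4 = (6^2)^2 ≡ 36^2 = 1296 ≡ 45 (mod 139)
6^8 = (6^4)^2 ≡ 45^2 = 2025 ≡ 79 (mod 139)
6^16 = (6^8)^2 ≡ 79^2 = 6241 ≡ 125 (mod 139)
6^18 = 6^16 · 6^2 ≡ 125 · 36 ≡ 52 (mod 139).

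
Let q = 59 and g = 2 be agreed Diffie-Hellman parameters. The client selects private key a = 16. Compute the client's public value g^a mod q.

46

Public value = 2^16 mod 59.
2^1 ≡ 2 (mod 59)
2^2 = (2^1)^2 ≡ 2^2 = 4 ≡ 4 (mod 59)
2^4 = (2^2)^2 ≡ 4^2 = 16 ≡ 16 (mod 59)
2^8 = (2^4)^2 ≡ 16^2 = 256 ≡ 20 (mod 59)
2^16 = (2^8)^2 ≡ 20^2 = 400 ≡ 46 (mod 59)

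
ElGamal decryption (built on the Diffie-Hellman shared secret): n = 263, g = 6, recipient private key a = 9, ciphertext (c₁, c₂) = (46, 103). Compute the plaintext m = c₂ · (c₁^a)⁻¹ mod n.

62

Shared mask s = c₁^a mod n = 46^9 mod 263.
46^1 ≡ 46 (mod 263)
46^2 = (46^1)^2 ≡ 46^2 = 2116 ≡ 12 (mod 263)
46^4 = (46^2)^2 ≡ 12^2 = 144 ≡ 144 (mod 263)
46^8 = (46^4)^2 ≡ 144^2 = 20736 ≡ 222 (mod 263)
46^9 = 46^8 · 46^1 ≡ 222 · 46 ≡ 218 (mod 263).
So s = 218; s⁻¹ ≡ 187 (mod 263).
m = c₂ · s⁻¹ mod 263 = 103 · 187 mod 263 = 62.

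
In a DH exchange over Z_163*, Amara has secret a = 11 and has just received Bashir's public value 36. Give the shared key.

Shared key K = 36^11 mod 163.
36^1 ≡ 36 (mod 163)
36^2 = (36^1)^2 ≡ 36^2 = 1296 ≡ 155 (mod 163)
36^4 = (36^2)^2 ≡ 155^2 = 24025 ≡ 64 (mod 163)
36^8 = (36^4)^2 ≡ 64^2 = 4096 ≡ 21 (mod 163)
36^11 = 36^8 · 36^2 · 36^1 ≡ 21 · 155 · 36 ≡ 146 (mod 163).

146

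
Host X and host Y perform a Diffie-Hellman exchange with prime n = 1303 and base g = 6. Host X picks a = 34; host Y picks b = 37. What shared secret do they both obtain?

Host Y sends B = g^b mod n = 6^37 mod 1303.
6^1 ≡ 6 (mod 1303)
6^2 = (6^1)^2 ≡ 6^2 = 36 ≡ 36 (mod 1303)
6^4 = (6^2)^2 ≡ 36^2 = 1296 ≡ 1296 (mod 1303)
6^8 = (6^4)^2 ≡ 1296^2 = 1679616 ≡ 49 (mod 1303)
6^16 = (6^8)^2 ≡ 49^2 = 2401 ≡ 1098 (mod 1303)
6^32 = (6^16)^2 ≡ 1098^2 = 1205604 ≡ 329 (mod 1303)
6^37 = 6^32 · 6^4 · 6^1 ≡ 329 · 1296 · 6 ≡ 515 (mod 1303).
So B = 515. Host X then computes K = B^a mod n = 515^34 mod 1303.
515^1 ≡ 515 (mod 1303)
515^2 = (515^1)^2 ≡ 515^2 = 265225 ≡ 716 (mod 1303)
515^4 = (515^2)^2 ≡ 716^2 = 512656 ≡ 577 (mod 1303)
515^8 = (515^4)^2 ≡ 577^2 = 332929 ≡ 664 (mod 1303)
515^16 = (515^8)^2 ≡ 664^2 = 440896 ≡ 482 (mod 1303)
515^32 = (515^16)^2 ≡ 482^2 = 232324 ≡ 390 (mod 1303)
515^34 = 515^32 · 515^2 ≡ 390 · 716 ≡ 398 (mod 1303).

398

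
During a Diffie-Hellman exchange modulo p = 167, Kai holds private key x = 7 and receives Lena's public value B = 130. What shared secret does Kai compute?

152

Shared key K = 130^7 mod 167.
130^1 ≡ 130 (mod 167)
130^2 = (130^1)^2 ≡ 130^2 = 16900 ≡ 33 (mod 167)
130^4 = (130^2)^2 ≡ 33^2 = 1089 ≡ 87 (mod 167)
130^7 = 130^4 · 130^2 · 130^1 ≡ 87 · 33 · 130 ≡ 152 (mod 167).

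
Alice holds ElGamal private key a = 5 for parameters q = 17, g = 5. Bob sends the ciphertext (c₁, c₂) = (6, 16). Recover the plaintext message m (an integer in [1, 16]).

Shared mask s = c₁^a mod q = 6^5 mod 17.
6^1 ≡ 6 (mod 17)
6^2 = (6^1)^2 ≡ 6^2 = 36 ≡ 2 (mod 17)
6^4 = (6^2)^2 ≡ 2^2 = 4 ≡ 4 (mod 17)
6^5 = 6^4 · 6^1 ≡ 4 · 6 ≡ 7 (mod 17).
So s = 7; s⁻¹ ≡ 5 (mod 17).
m = c₂ · s⁻¹ mod 17 = 16 · 5 mod 17 = 12.

12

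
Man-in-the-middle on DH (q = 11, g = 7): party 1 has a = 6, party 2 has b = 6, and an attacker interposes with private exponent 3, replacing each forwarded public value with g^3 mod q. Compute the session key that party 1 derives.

Party 1 receives an attacker's public value M = 7^3 mod 11 instead of the honest one.
7^1 ≡ 7 (mod 11)
7^2 = (7^1)^2 ≡ 7^2 = 49 ≡ 5 (mod 11)
7^3 = 7^2 · 7^1 ≡ 5 · 7 ≡ 2 (mod 11).
So M = 2. Party 1 computes K = M^6 mod 11.
2^1 ≡ 2 (mod 11)
2^2 = (2^1)^2 ≡ 2^2 = 4 ≡ 4 (mod 11)
2^4 = (2^2)^2 ≡ 4^2 = 16 ≡ 5 (mod 11)
2^6 = 2^4 · 2^2 ≡ 5 · 4 ≡ 9 (mod 11).

9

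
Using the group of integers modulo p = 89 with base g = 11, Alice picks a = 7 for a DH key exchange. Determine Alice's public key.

Public value = 11^7 (mod 89).
11^1 ≡ 11 (mod 89)
11^2 = (11^1)^2 ≡ 11^2 = 121 ≡ 32 (mod 89)
11^4 = (11^2)^2 ≡ 32^2 = 1024 ≡ 45 (mod 89)
11^7 = 11^4 · 11^2 · 11^1 ≡ 45 · 32 · 11 ≡ 87 (mod 89).

87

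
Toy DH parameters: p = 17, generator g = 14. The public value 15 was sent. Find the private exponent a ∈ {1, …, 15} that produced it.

Try successive powers of 14 modulo 17:
14^1 ≡ 14
14^2 ≡ 9
14^3 ≡ 7
14^4 ≡ 13
14^5 ≡ 12
14^6 ≡ 15
Found: a = 6.

6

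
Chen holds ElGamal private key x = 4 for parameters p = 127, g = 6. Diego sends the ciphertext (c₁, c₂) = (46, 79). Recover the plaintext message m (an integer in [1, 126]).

Shared mask s = c₁^x mod p = 46^4 mod 127.
46^1 ≡ 46 (mod 127)
46^2 = (46^1)^2 ≡ 46^2 = 2116 ≡ 84 (mod 127)
46^4 = (46^2)^2 ≡ 84^2 = 7056 ≡ 71 (mod 127)
So s = 71; s⁻¹ ≡ 34 (mod 127).
m = c₂ · s⁻¹ mod 127 = 79 · 34 mod 127 = 19.

19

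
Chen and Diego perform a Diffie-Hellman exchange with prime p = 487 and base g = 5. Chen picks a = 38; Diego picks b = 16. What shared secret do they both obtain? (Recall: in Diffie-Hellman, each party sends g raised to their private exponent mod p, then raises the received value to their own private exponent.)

143

Diego sends B = g^b mod p = 5^16 mod 487.
5^1 ≡ 5 (mod 487)
5^2 = (5^1)^2 ≡ 5^2 = 25 ≡ 25 (mod 487)
5^4 = (5^2)^2 ≡ 25^2 = 625 ≡ 138 (mod 487)
5^8 = (5^4)^2 ≡ 138^2 = 19044 ≡ 51 (mod 487)
5^16 = (5^8)^2 ≡ 51^2 = 2601 ≡ 166 (mod 487)
So B = 166. Chen then computes K = B^a mod p = 166^38 mod 487.
166^1 ≡ 166 (mod 487)
166^2 = (166^1)^2 ≡ 166^2 = 27556 ≡ 284 (mod 487)
166^4 = (166^2)^2 ≡ 284^2 = 80656 ≡ 301 (mod 487)
166^8 = (166^4)^2 ≡ 301^2 = 90601 ≡ 19 (mod 487)
166^16 = (166^8)^2 ≡ 19^2 = 361 ≡ 361 (mod 487)
166^32 = (166^16)^2 ≡ 361^2 = 130321 ≡ 292 (mod 487)
166^38 = 166^32 · 166^4 · 166^2 ≡ 292 · 301 · 284 ≡ 143 (mod 487).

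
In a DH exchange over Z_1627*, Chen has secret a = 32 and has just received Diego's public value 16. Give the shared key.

439

Shared key K = 16^32 mod 1627.
16^1 ≡ 16 (mod 1627)
16^2 = (16^1)^2 ≡ 16^2 = 256 ≡ 256 (mod 1627)
16^4 = (16^2)^2 ≡ 256^2 = 65536 ≡ 456 (mod 1627)
16^8 = (16^4)^2 ≡ 456^2 = 207936 ≡ 1307 (mod 1627)
16^16 = (16^8)^2 ≡ 1307^2 = 1708249 ≡ 1526 (mod 1627)
16^32 = (16^16)^2 ≡ 1526^2 = 2328676 ≡ 439 (mod 1627)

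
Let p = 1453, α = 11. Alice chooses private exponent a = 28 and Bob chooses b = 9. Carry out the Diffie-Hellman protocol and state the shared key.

Bob sends B = α^b mod p = 11^9 mod 1453.
11^1 ≡ 11 (mod 1453)
11^2 = (11^1)^2 ≡ 11^2 = 121 ≡ 121 (mod 1453)
11^4 = (11^2)^2 ≡ 121^2 = 14641 ≡ 111 (mod 1453)
11^8 = (11^4)^2 ≡ 111^2 = 12321 ≡ 697 (mod 1453)
11^9 = 11^8 · 11^1 ≡ 697 · 11 ≡ 402 (mod 1453).
So B = 402. Alice then computes K = B^a mod p = 402^28 mod 1453.
402^1 ≡ 402 (mod 1453)
402^2 = (402^1)^2 ≡ 402^2 = 161604 ≡ 321 (mod 1453)
402^4 = (402^2)^2 ≡ 321^2 = 103041 ≡ 1331 (mod 1453)
402^8 = (402^4)^2 ≡ 1331^2 = 1771561 ≡ 354 (mod 1453)
402^16 = (402^8)^2 ≡ 354^2 = 125316 ≡ 358 (mod 1453)
402^28 = 402^16 · 402^8 · 402^4 ≡ 358 · 354 · 1331 ≡ 69 (mod 1453).

69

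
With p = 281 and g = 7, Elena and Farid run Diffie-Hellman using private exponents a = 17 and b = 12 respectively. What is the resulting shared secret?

153

Farid sends B = g^b mod p = 7^12 mod 281.
7^1 ≡ 7 (mod 281)
7^2 = (7^1)^2 ≡ 7^2 = 49 ≡ 49 (mod 281)
7^4 = (7^2)^2 ≡ 49^2 = 2401 ≡ 153 (mod 281)
7^8 = (7^4)^2 ≡ 153^2 = 23409 ≡ 86 (mod 281)
7^12 = 7^8 · 7^4 ≡ 86 · 153 ≡ 232 (mod 281).
So B = 232. Elena then computes K = B^a mod p = 232^17 mod 281.
232^1 ≡ 232 (mod 281)
232^2 = (232^1)^2 ≡ 232^2 = 53824 ≡ 153 (mod 281)
232^4 = (232^2)^2 ≡ 153^2 = 23409 ≡ 86 (mod 281)
232^8 = (232^4)^2 ≡ 86^2 = 7396 ≡ 90 (mod 281)
232^16 = (232^8)^2 ≡ 90^2 = 8100 ≡ 232 (mod 281)
232^17 = 232^16 · 232^1 ≡ 232 · 232 ≡ 153 (mod 281).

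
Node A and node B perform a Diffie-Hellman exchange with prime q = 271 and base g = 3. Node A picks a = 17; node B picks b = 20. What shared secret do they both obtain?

242

Node A sends A = g^a mod q = 3^17 mod 271.
3^1 ≡ 3 (mod 271)
3^2 = (3^1)^2 ≡ 3^2 = 9 ≡ 9 (mod 271)
3^4 = (3^2)^2 ≡ 9^2 = 81 ≡ 81 (mod 271)
3^8 = (3^4)^2 ≡ 81^2 = 6561 ≡ 57 (mod 271)
3^16 = (3^8)^2 ≡ 57^2 = 3249 ≡ 268 (mod 271)
3^17 = 3^16 · 3^1 ≡ 268 · 3 ≡ 262 (mod 271).
So A = 262. Node B then computes K = A^b mod q = 262^20 mod 271.
262^1 ≡ 262 (mod 271)
262^2 = (262^1)^2 ≡ 262^2 = 68644 ≡ 81 (mod 271)
262^4 = (262^2)^2 ≡ 81^2 = 6561 ≡ 57 (mod 271)
262^8 = (262^4)^2 ≡ 57^2 = 3249 ≡ 268 (mod 271)
262^16 = (262^8)^2 ≡ 268^2 = 71824 ≡ 9 (mod 271)
262^20 = 262^16 · 262^4 ≡ 9 · 57 ≡ 242 (mod 271).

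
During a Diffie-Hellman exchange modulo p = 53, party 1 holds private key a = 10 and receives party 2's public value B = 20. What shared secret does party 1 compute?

43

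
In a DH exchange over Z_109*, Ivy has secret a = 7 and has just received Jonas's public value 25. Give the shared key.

21

Shared key K = 25^7 mod 109.
25^1 ≡ 25 (mod 109)
25^2 = (25^1)^2 ≡ 25^2 = 625 ≡ 80 (mod 109)
25^4 = (25^2)^2 ≡ 80^2 = 6400 ≡ 78 (mod 109)
25^7 = 25^4 · 25^2 · 25^1 ≡ 78 · 80 · 25 ≡ 21 (mod 109).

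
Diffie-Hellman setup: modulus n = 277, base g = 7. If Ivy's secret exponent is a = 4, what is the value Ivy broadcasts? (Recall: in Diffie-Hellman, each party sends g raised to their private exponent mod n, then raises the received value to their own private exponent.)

Public value = 7^4 mod 277.
7^1 ≡ 7 (mod 277)
7^2 = (7^1)^2 ≡ 7^2 = 49 ≡ 49 (mod 277)
7^4 = (7^2)^2 ≡ 49^2 = 2401 ≡ 185 (mod 277)

185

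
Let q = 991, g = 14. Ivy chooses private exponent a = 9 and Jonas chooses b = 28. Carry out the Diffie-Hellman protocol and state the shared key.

632

Ivy sends A = g^a mod q = 14^9 mod 991.
14^1 ≡ 14 (mod 991)
14^2 = (14^1)^2 ≡ 14^2 = 196 ≡ 196 (mod 991)
14^4 = (14^2)^2 ≡ 196^2 = 38416 ≡ 758 (mod 991)
14^8 = (14^4)^2 ≡ 758^2 = 574564 ≡ 775 (mod 991)
14^9 = 14^8 · 14^1 ≡ 775 · 14 ≡ 940 (mod 991).
So A = 940. Jonas then computes K = A^b mod q = 940^28 mod 991.
940^1 ≡ 940 (mod 991)
940^2 = (940^1)^2 ≡ 940^2 = 883600 ≡ 619 (mod 991)
940^4 = (940^2)^2 ≡ 619^2 = 383161 ≡ 635 (mod 991)
940^8 = (940^4)^2 ≡ 635^2 = 403225 ≡ 879 (mod 991)
940^16 = (940^8)^2 ≡ 879^2 = 772641 ≡ 652 (mod 991)
940^28 = 940^16 · 940^8 · 940^4 ≡ 652 · 879 · 635 ≡ 632 (mod 991).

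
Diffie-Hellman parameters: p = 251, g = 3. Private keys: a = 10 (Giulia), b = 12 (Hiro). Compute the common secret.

Hiro sends B = g^b mod p = 3^12 mod 251.
3^1 ≡ 3 (mod 251)
3^2 = (3^1)^2 ≡ 3^2 = 9 ≡ 9 (mod 251)
3^4 = (3^2)^2 ≡ 9^2 = 81 ≡ 81 (mod 251)
3^8 = (3^4)^2 ≡ 81^2 = 6561 ≡ 35 (mod 251)
3^12 = 3^8 · 3^4 ≡ 35 · 81 ≡ 74 (mod 251).
So B = 74. Giulia then computes K = B^a mod p = 74^10 mod 251.
74^1 ≡ 74 (mod 251)
74^2 = (74^1)^2 ≡ 74^2 = 5476 ≡ 205 (mod 251)
74^4 = (74^2)^2 ≡ 205^2 = 42025 ≡ 108 (mod 251)
74^8 = (74^4)^2 ≡ 108^2 = 11664 ≡ 118 (mod 251)
74^10 = 74^8 · 74^2 ≡ 118 · 205 ≡ 94 (mod 251).

94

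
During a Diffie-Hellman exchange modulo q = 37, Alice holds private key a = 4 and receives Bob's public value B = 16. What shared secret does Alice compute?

Shared key K = 16^4 mod 37.
16^1 ≡ 16 (mod 37)
16^2 = (16^1)^2 ≡ 16^2 = 256 ≡ 34 (mod 37)
16^4 = (16^2)^2 ≡ 34^2 = 1156 ≡ 9 (mod 37)

9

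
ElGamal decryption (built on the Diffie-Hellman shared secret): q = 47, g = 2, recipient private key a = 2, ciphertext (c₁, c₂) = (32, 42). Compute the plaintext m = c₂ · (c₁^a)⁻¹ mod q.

24

Shared mask s = c₁^a mod q = 32^2 mod 47.
32^1 ≡ 32 (mod 47)
32^2 = (32^1)^2 ≡ 32^2 = 1024 ≡ 37 (mod 47)
So s = 37; s⁻¹ ≡ 14 (mod 47).
m = c₂ · s⁻¹ mod 47 = 42 · 14 mod 47 = 24.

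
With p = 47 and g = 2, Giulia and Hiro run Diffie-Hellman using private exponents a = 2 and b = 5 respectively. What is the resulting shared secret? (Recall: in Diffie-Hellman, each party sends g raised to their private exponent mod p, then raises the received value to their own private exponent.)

Giulia sends A = g^a mod p = 2^2 mod 47.
2^1 ≡ 2 (mod 47)
2^2 = (2^1)^2 ≡ 2^2 = 4 ≡ 4 (mod 47)
So A = 4. Hiro then computes K = A^b mod p = 4^5 mod 47.
4^1 ≡ 4 (mod 47)
4^2 = (4^1)^2 ≡ 4^2 = 16 ≡ 16 (mod 47)
4^4 = (4^2)^2 ≡ 16^2 = 256 ≡ 21 (mod 47)
4^5 = 4^4 · 4^1 ≡ 21 · 4 ≡ 37 (mod 47).

37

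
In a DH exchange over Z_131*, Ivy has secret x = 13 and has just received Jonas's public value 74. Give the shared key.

Shared key K = 74^13 mod 131.
74^1 ≡ 74 (mod 131)
74^2 = (74^1)^2 ≡ 74^2 = 5476 ≡ 105 (mod 131)
74^4 = (74^2)^2 ≡ 105^2 = 11025 ≡ 21 (mod 131)
74^8 = (74^4)^2 ≡ 21^2 = 441 ≡ 48 (mod 131)
74^13 = 74^8 · 74^4 · 74^1 ≡ 48 · 21 · 74 ≡ 53 (mod 131).

53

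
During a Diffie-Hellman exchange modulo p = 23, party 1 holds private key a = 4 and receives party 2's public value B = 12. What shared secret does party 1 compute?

Shared key K = 12^4 mod 23.
12^1 ≡ 12 (mod 23)
12^2 = (12^1)^2 ≡ 12^2 = 144 ≡ 6 (mod 23)
12^4 = (12^2)^2 ≡ 6^2 = 36 ≡ 13 (mod 23)

13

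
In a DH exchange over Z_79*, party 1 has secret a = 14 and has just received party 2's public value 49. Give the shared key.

Shared key K = 49^14 mod 79.
49^1 ≡ 49 (mod 79)
49^2 = (49^1)^2 ≡ 49^2 = 2401 ≡ 31 (mod 79)
49^4 = (49^2)^2 ≡ 31^2 = 961 ≡ 13 (mod 79)
49^8 = (49^4)^2 ≡ 13^2 = 169 ≡ 11 (mod 79)
49^14 = 49^8 · 49^4 · 49^2 ≡ 11 · 13 · 31 ≡ 9 (mod 79).

9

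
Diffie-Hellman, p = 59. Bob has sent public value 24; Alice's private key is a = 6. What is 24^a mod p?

29

Shared key K = 24^6 mod 59.
24^1 ≡ 24 (mod 59)
24^2 = (24^1)^2 ≡ 24^2 = 576 ≡ 45 (mod 59)
24^4 = (24^2)^2 ≡ 45^2 = 2025 ≡ 19 (mod 59)
24^6 = 24^4 · 24^2 ≡ 19 · 45 ≡ 29 (mod 59).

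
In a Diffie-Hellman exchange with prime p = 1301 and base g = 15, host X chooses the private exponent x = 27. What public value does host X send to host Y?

819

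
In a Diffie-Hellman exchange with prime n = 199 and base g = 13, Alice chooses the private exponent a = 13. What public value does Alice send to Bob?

115

Public value = 13^13 mod 199.
13^1 ≡ 13 (mod 199)
13^2 = (13^1)^2 ≡ 13^2 = 169 ≡ 169 (mod 199)
13^4 = (13^2)^2 ≡ 169^2 = 28561 ≡ 104 (mod 199)
13^8 = (13^4)^2 ≡ 104^2 = 10816 ≡ 70 (mod 199)
13^13 = 13^8 · 13^4 · 13^1 ≡ 70 · 104 · 13 ≡ 115 (mod 199).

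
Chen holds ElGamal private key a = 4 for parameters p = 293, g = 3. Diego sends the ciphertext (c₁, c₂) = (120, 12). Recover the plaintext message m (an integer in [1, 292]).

Shared mask s = c₁^a mod p = 120^4 mod 293.
120^1 ≡ 120 (mod 293)
120^2 = (120^1)^2 ≡ 120^2 = 14400 ≡ 43 (mod 293)
120^4 = (120^2)^2 ≡ 43^2 = 1849 ≡ 91 (mod 293)
So s = 91; s⁻¹ ≡ 161 (mod 293).
m = c₂ · s⁻¹ mod 293 = 12 · 161 mod 293 = 174.

174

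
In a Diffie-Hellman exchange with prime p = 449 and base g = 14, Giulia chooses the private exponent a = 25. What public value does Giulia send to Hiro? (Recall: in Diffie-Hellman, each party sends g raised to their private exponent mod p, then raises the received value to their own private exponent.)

Public value = 14^25 mod 449.
14^1 ≡ 14 (mod 449)
14^2 = (14^1)^2 ≡ 14^2 = 196 ≡ 196 (mod 449)
14^4 = (14^2)^2 ≡ 196^2 = 38416 ≡ 251 (mod 449)
14^8 = (14^4)^2 ≡ 251^2 = 63001 ≡ 141 (mod 449)
14^16 = (14^8)^2 ≡ 141^2 = 19881 ≡ 125 (mod 449)
14^25 = 14^16 · 14^8 · 14^1 ≡ 125 · 141 · 14 ≡ 249 (mod 449).

249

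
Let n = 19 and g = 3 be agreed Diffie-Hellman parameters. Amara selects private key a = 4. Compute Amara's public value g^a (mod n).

Public value = 3^4 (mod 19).
3^1 ≡ 3 (mod 19)
3^2 = (3^1)^2 ≡ 3^2 = 9 ≡ 9 (mod 19)
3^4 = (3^2)^2 ≡ 9^2 = 81 ≡ 5 (mod 19)

5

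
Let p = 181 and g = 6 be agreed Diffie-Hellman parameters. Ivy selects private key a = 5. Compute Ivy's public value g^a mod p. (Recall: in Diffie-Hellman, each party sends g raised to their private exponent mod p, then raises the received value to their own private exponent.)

Public value = 6^5 mod 181.
6^1 ≡ 6 (mod 181)
6^2 = (6^1)^2 ≡ 6^2 = 36 ≡ 36 (mod 181)
6^4 = (6^2)^2 ≡ 36^2 = 1296 ≡ 29 (mod 181)
6^5 = 6^4 · 6^1 ≡ 29 · 6 ≡ 174 (mod 181).

174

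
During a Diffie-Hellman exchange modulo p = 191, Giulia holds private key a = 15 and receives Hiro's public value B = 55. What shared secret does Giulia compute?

Shared key K = 55^15 mod 191.
55^1 ≡ 55 (mod 191)
55^2 = (55^1)^2 ≡ 55^2 = 3025 ≡ 160 (mod 191)
55^4 = (55^2)^2 ≡ 160^2 = 25600 ≡ 6 (mod 191)
55^8 = (55^4)^2 ≡ 6^2 = 36 ≡ 36 (mod 191)
55^15 = 55^8 · 55^4 · 55^2 · 55^1 ≡ 36 · 6 · 160 · 55 ≡ 159 (mod 191).

159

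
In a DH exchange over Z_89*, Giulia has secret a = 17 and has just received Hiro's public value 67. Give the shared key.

Shared key K = 67^17 mod 89.
67^1 ≡ 67 (mod 89)
67^2 = (67^1)^2 ≡ 67^2 = 4489 ≡ 39 (mod 89)
67^4 = (67^2)^2 ≡ 39^2 = 1521 ≡ 8 (mod 89)
67^8 = (67^4)^2 ≡ 8^2 = 64 ≡ 64 (mod 89)
67^16 = (67^8)^2 ≡ 64^2 = 4096 ≡ 2 (mod 89)
67^17 = 67^16 · 67^1 ≡ 2 · 67 ≡ 45 (mod 89).

45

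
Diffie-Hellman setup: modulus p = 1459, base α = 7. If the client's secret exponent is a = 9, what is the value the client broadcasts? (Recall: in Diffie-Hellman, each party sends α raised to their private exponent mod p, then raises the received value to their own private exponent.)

585

Public value = 7^9 mod 1459.
7^1 ≡ 7 (mod 1459)
7^2 = (7^1)^2 ≡ 7^2 = 49 ≡ 49 (mod 1459)
7^4 = (7^2)^2 ≡ 49^2 = 2401 ≡ 942 (mod 1459)
7^8 = (7^4)^2 ≡ 942^2 = 887364 ≡ 292 (mod 1459)
7^9 = 7^8 · 7^1 ≡ 292 · 7 ≡ 585 (mod 1459).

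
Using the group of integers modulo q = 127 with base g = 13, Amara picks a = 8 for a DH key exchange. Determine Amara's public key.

69

Public value = 13^8 mod 127.
13^1 ≡ 13 (mod 127)
13^2 = (13^1)^2 ≡ 13^2 = 169 ≡ 42 (mod 127)
13^4 = (13^2)^2 ≡ 42^2 = 1764 ≡ 113 (mod 127)
13^8 = (13^4)^2 ≡ 113^2 = 12769 ≡ 69 (mod 127)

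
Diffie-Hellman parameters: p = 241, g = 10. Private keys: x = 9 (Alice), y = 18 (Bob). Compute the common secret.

87

Alice sends A = g^x mod p = 10^9 mod 241.
10^1 ≡ 10 (mod 241)
10^2 = (10^1)^2 ≡ 10^2 = 100 ≡ 100 (mod 241)
10^4 = (10^2)^2 ≡ 100^2 = 10000 ≡ 119 (mod 241)
10^8 = (10^4)^2 ≡ 119^2 = 14161 ≡ 183 (mod 241)
10^9 = 10^8 · 10^1 ≡ 183 · 10 ≡ 143 (mod 241).
So A = 143. Bob then computes K = A^y mod p = 143^18 mod 241.
143^1 ≡ 143 (mod 241)
143^2 = (143^1)^2 ≡ 143^2 = 20449 ≡ 205 (mod 241)
143^4 = (143^2)^2 ≡ 205^2 = 42025 ≡ 91 (mod 241)
143^8 = (143^4)^2 ≡ 91^2 = 8281 ≡ 87 (mod 241)
143^16 = (143^8)^2 ≡ 87^2 = 7569 ≡ 98 (mod 241)
143^18 = 143^16 · 143^2 ≡ 98 · 205 ≡ 87 (mod 241).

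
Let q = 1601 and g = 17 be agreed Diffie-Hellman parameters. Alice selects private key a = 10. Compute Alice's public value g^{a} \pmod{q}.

Public value = 17^{10} \pmod{1601}.
17^1 ≡ 17 (mod 1601)
17^2 = (17^1)^2 ≡ 17^2 = 289 ≡ 289 (mod 1601)
17^4 = (17^2)^2 ≡ 289^2 = 83521 ≡ 269 (mod 1601)
17^8 = (17^4)^2 ≡ 269^2 = 72361 ≡ 316 (mod 1601)
17^10 = 17^8 · 17^2 ≡ 316 · 289 ≡ 67 (mod 1601).

67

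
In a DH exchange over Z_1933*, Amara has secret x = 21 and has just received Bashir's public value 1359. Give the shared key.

1720

Shared key K = 1359^21 mod 1933.
1359^1 ≡ 1359 (mod 1933)
1359^2 = (1359^1)^2 ≡ 1359^2 = 1846881 ≡ 866 (mod 1933)
1359^4 = (1359^2)^2 ≡ 866^2 = 749956 ≡ 1885 (mod 1933)
1359^8 = (1359^4)^2 ≡ 1885^2 = 3553225 ≡ 371 (mod 1933)
1359^16 = (1359^8)^2 ≡ 371^2 = 137641 ≡ 398 (mod 1933)
1359^21 = 1359^16 · 1359^4 · 1359^1 ≡ 398 · 1885 · 1359 ≡ 1720 (mod 1933).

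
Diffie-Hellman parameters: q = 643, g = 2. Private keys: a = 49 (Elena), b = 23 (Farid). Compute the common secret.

Elena sends A = g^a mod q = 2^49 mod 643.
2^1 ≡ 2 (mod 643)
2^2 = (2^1)^2 ≡ 2^2 = 4 ≡ 4 (mod 643)
2^4 = (2^2)^2 ≡ 4^2 = 16 ≡ 16 (mod 643)
2^8 = (2^4)^2 ≡ 16^2 = 256 ≡ 256 (mod 643)
2^16 = (2^8)^2 ≡ 256^2 = 65536 ≡ 593 (mod 643)
2^32 = (2^16)^2 ≡ 593^2 = 351649 ≡ 571 (mod 643)
2^49 = 2^32 · 2^16 · 2^1 ≡ 571 · 593 · 2 ≡ 127 (mod 643).
So A = 127. Farid then computes K = A^b mod q = 127^23 mod 643.
127^1 ≡ 127 (mod 643)
127^2 = (127^1)^2 ≡ 127^2 = 16129 ≡ 54 (mod 643)
127^4 = (127^2)^2 ≡ 54^2 = 2916 ≡ 344 (mod 643)
127^8 = (127^4)^2 ≡ 344^2 = 118336 ≡ 24 (mod 643)
127^16 = (127^8)^2 ≡ 24^2 = 576 ≡ 576 (mod 643)
127^23 = 127^16 · 127^4 · 127^2 · 127^1 ≡ 576 · 344 · 54 · 127 ≡ 362 (mod 643).

362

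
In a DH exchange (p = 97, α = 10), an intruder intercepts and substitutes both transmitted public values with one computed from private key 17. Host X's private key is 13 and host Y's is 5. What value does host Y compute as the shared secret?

Host Y receives an intruder's public value M = 10^17 mod 97 instead of the honest one.
10^1 ≡ 10 (mod 97)
10^2 = (10^1)^2 ≡ 10^2 = 100 ≡ 3 (mod 97)
10^4 = (10^2)^2 ≡ 3^2 = 9 ≡ 9 (mod 97)
10^8 = (10^4)^2 ≡ 9^2 = 81 ≡ 81 (mod 97)
10^16 = (10^8)^2 ≡ 81^2 = 6561 ≡ 62 (mod 97)
10^17 = 10^16 · 10^1 ≡ 62 · 10 ≡ 38 (mod 97).
So M = 38. Host Y computes K = M^5 mod 97.
38^1 ≡ 38 (mod 97)
38^2 = (38^1)^2 ≡ 38^2 = 1444 ≡ 86 (mod 97)
38^4 = (38^2)^2 ≡ 86^2 = 7396 ≡ 24 (mod 97)
38^5 = 38^4 · 38^1 ≡ 24 · 38 ≡ 39 (mod 97).

39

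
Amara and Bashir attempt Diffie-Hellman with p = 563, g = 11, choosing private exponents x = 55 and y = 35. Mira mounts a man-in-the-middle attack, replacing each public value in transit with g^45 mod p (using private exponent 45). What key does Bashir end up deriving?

Bashir receives Mira's public value M = 11^45 mod 563 instead of the honest one.
11^1 ≡ 11 (mod 563)
11^2 = (11^1)^2 ≡ 11^2 = 121 ≡ 121 (mod 563)
11^4 = (11^2)^2 ≡ 121^2 = 14641 ≡ 3 (mod 563)
11^8 = (11^4)^2 ≡ 3^2 = 9 ≡ 9 (mod 563)
11^16 = (11^8)^2 ≡ 9^2 = 81 ≡ 81 (mod 563)
11^32 = (11^16)^2 ≡ 81^2 = 6561 ≡ 368 (mod 563)
11^45 = 11^32 · 11^8 · 11^4 · 11^1 ≡ 368 · 9 · 3 · 11 ≡ 74 (mod 563).
So M = 74. Bashir computes K = M^35 mod 563.
74^1 ≡ 74 (mod 563)
74^2 = (74^1)^2 ≡ 74^2 = 5476 ≡ 409 (mod 563)
74^4 = (74^2)^2 ≡ 409^2 = 167281 ≡ 70 (mod 563)
74^8 = (74^4)^2 ≡ 70^2 = 4900 ≡ 396 (mod 563)
74^16 = (74^8)^2 ≡ 396^2 = 156816 ≡ 302 (mod 563)
74^32 = (74^16)^2 ≡ 302^2 = 91204 ≡ 561 (mod 563)
74^35 = 74^32 · 74^2 · 74^1 ≡ 561 · 409 · 74 ≡ 272 (mod 563).

272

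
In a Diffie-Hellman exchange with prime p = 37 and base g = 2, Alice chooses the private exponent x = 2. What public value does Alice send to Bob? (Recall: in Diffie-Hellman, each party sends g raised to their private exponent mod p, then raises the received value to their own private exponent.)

4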